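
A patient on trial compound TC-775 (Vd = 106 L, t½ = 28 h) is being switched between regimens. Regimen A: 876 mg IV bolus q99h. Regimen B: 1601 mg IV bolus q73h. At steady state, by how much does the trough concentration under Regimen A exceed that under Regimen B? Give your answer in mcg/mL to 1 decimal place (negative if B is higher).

-2.2 mcg/mL

Regimen A: f = (1/2)^(99/28) ≈ 0.0862; Cmin,ss = (876/106)·f/(1−f) ≈ 0.780 mcg/mL.
Regimen B: f = (1/2)^(73/28) ≈ 0.1641; Cmin,ss = (1601/106)·f/(1−f) ≈ 2.965 mcg/mL.
Difference ≈ 0.780 − 2.965 ≈ -2.185 mcg/mL.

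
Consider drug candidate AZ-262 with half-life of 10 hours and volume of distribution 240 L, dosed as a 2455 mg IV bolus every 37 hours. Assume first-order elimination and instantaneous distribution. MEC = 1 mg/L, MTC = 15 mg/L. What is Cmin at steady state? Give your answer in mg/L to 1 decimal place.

τ/t½ = 37/10 ≈ 3.7, so fraction remaining f = (1/2)^(37/10) ≈ 0.0769.
Each bolus raises the concentration by D/Vd = 2455/240 ≈ 10.229 mg/L.
Steady-state trough Cmin,ss = C₀·f/(1−f) ≈ 10.229 × 0.0769/0.9231 ≈ 0.852 mg/L.
Trough 0.9 mg/L vs MEC 1 mg/L: subtherapeutic.

0.9 mg/L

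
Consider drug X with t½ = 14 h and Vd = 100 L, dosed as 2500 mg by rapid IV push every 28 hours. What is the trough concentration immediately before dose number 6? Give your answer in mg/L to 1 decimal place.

f = (1/2)^(τ/t½) = (1/2)^(28/14) ≈ 0.2500.
C₀ = D/Vd = 2500/100 ≈ 25.000 mg/L.
Before the 6th dose, 5 doses have been given. Superposition: Cmin = C₀·(f + f² + … + f^5).
≈ 25.000 × (0.2500 + 0.0625 + 0.0156 + 0.0039 + 0.0010) ≈ 25.000 × 0.3330 ≈ 8.325 mg/L.

8.3 mg/L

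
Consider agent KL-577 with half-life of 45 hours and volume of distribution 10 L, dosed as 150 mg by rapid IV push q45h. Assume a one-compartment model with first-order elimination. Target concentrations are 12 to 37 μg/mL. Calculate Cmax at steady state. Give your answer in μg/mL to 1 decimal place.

30.0 μg/mL

τ = 45 h = 1 half-life, so f = (1/2)^1 = 0.5.
At steady state, R = 1/(1 − 0.5) = 2/1.
Single-dose peak C₀ = D/Vd = 150/10 = 15 μg/mL.
Steady-state peak Cmax,ss = C₀·R = 15 × 2/1 ≈ 30.000 μg/mL.
Peak 30.0 μg/mL vs MTC 37 μg/mL: below toxic threshold.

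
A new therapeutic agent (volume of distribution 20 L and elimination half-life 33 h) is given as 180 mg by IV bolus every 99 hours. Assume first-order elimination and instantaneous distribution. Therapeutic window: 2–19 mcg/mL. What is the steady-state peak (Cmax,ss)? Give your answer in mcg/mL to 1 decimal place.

τ = 99 h = 3 half-lives, so f = (1/2)^3 = 0.125.
Accumulation ratio R = 1/(1 − f) = 1/0.875 = 8/7.
Single-dose peak C₀ = D/Vd = 180/20 = 9 mcg/mL.
Steady-state peak Cmax,ss = C₀·R = 9 × 8/7 ≈ 10.286 mcg/mL.
Peak 10.3 mcg/mL vs MTC 19 mcg/mL: below toxic threshold.

10.3 mcg/mL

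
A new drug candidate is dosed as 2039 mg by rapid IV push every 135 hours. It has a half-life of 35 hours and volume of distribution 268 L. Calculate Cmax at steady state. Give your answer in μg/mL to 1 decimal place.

Over one 135-h interval, 135/35 ≈ 3.8571 half-lives elapse, leaving f ≈ 0.0690 of each dose.
Accumulation ratio R = 1/(1 − f) ≈ 1/0.9310 ≈ 1.0741.
Single-dose peak C₀ = D/Vd = 2039/268 ≈ 7.608 μg/mL.
Cmax,ss = C₀/(1 − f) ≈ 7.608/0.9310 ≈ 8.172 μg/mL.

8.2 μg/mL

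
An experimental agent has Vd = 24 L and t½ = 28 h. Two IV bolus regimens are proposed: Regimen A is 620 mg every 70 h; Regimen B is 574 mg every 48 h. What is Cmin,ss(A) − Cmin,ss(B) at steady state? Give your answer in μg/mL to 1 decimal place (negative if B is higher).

-4.9 μg/mL

Regimen A: f = (1/2)^(70/28) ≈ 0.1768; Cmin,ss = (620/24)·f/(1−f) ≈ 5.548 μg/mL.
Regimen B: f = (1/2)^(48/28) ≈ 0.3048; Cmin,ss = (574/24)·f/(1−f) ≈ 10.486 μg/mL.
Difference ≈ 5.548 − 10.486 ≈ -4.938 μg/mL.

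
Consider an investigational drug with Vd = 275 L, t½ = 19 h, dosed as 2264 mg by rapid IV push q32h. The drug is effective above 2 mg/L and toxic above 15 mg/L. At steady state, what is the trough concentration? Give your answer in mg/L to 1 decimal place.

k = ln2/t½ = ln2/19 ≈ 0.036481 h⁻¹; fraction remaining f = e^(−kτ) = e^(−0.036481×32) ≈ 0.3112.
Accumulation ratio R = 1/(1 − f) ≈ 1/0.6888 ≈ 1.4518.
Single-dose peak C₀ = D/Vd = 2264/275 ≈ 8.233 mg/L.
Cmax,ss = C₀/(1 − f) ≈ 8.233/0.6888 ≈ 11.953 mg/L.
Steady-state trough Cmin,ss = Cmax,ss·f ≈ 11.953 × 0.3112 ≈ 3.720 mg/L.
Trough 3.7 mg/L vs MEC 2 mg/L: adequate.

3.7 mg/L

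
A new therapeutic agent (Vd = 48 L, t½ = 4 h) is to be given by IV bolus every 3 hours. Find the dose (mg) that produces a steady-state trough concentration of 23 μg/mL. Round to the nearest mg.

τ/t½ = 3/4 ≈ 0.75, so f = (1/2)^(3/4) ≈ 0.594604.
Cmin,ss = (D/Vd)·f/(1−f), so D = Cmin,ss·Vd·(1−f)/f.
D = 23 × 48 × (1−f)/f ≈ 23 × 48 × 0.68179 ≈ 752.70 mg.

753 mg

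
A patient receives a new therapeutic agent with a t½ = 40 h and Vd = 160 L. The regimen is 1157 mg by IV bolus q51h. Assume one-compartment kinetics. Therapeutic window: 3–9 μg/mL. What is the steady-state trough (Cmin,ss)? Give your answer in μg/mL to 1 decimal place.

Over one 51-h interval, 51/40 ≈ 1.275 half-lives elapse, leaving f ≈ 0.4132 of each dose.
Each bolus raises the concentration by D/Vd = 1157/160 ≈ 7.231 μg/mL.
Steady-state trough Cmin,ss = C₀·f/(1−f) ≈ 7.231 × 0.4132/0.5868 ≈ 5.092 μg/mL.
Trough 5.1 μg/mL vs MEC 3 μg/mL: adequate.

5.1 μg/mL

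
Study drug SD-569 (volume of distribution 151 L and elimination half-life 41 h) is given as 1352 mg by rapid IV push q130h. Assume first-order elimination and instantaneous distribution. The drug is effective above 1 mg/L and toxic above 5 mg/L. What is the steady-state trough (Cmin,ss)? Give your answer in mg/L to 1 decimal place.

1.1 mg/L

k = ln2/t½ = ln2/41 ≈ 0.016906 h⁻¹; fraction remaining f = e^(−kτ) = e^(−0.016906×130) ≈ 0.1110.
Accumulation ratio R = 1/(1 − f) ≈ 1/0.8890 ≈ 1.1249.
Single-dose peak C₀ = D/Vd = 1352/151 ≈ 8.954 mg/L.
Steady-state peak Cmax,ss = C₀·R ≈ 8.954 × 1.1249 ≈ 10.072 mg/L.
One interval later, Cmin,ss = Cmax,ss·e^(−kτ) ≈ 10.072 × 0.1110 ≈ 1.118 mg/L.
Trough 1.1 mg/L vs MEC 1 mg/L: adequate.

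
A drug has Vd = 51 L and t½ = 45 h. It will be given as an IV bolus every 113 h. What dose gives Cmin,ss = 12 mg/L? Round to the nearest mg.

τ/t½ = 113/45 ≈ 2.5111, so f = (1/2)^(113/45) ≈ 0.175420.
Cmin,ss = (D/Vd)·f/(1−f), so D = Cmin,ss·Vd·(1−f)/f.
D = 12 × 51 × (1−f)/f ≈ 12 × 51 × 4.70060 ≈ 2876.77 mg.

2877 mg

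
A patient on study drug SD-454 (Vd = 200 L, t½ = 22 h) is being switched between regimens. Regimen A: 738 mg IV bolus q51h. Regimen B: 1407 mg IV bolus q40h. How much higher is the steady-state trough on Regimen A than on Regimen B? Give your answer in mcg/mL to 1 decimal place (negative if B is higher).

-1.9 mcg/mL

Regimen A: f = (1/2)^(51/22) ≈ 0.2005; Cmin,ss = (738/200)·f/(1−f) ≈ 0.925 mcg/mL.
Regimen B: f = (1/2)^(40/22) ≈ 0.2836; Cmin,ss = (1407/200)·f/(1−f) ≈ 2.785 mcg/mL.
Difference ≈ 0.925 − 2.785 ≈ -1.860 mcg/mL.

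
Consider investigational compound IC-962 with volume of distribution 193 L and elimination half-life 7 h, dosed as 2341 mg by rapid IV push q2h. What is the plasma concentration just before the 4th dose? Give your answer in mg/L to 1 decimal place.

24.8 mg/L

f = (1/2)^(τ/t½) = (1/2)^(2/7) ≈ 0.8203.
C₀ = D/Vd = 2341/193 ≈ 12.130 mg/L.
Before the 4th dose, 3 doses have been given. Superposition: Cmin = C₀·(f + f² + … + f^3).
≈ 12.130 × (0.8203 + 0.6729 + 0.5520) ≈ 12.130 × 2.0452 ≈ 24.808 mg/L.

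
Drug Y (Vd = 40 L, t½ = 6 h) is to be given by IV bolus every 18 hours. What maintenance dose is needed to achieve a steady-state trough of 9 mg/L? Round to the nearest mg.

2520 mg

τ/t½ = 18/6 ≈ 3, so f = (1/2)^(18/6) ≈ 0.125000.
Cmin,ss = (D/Vd)·f/(1−f), so D = Cmin,ss·Vd·(1−f)/f.
D = 9 × 40 × (1−f)/f ≈ 9 × 40 × 7.00000 ≈ 2520.00 mg.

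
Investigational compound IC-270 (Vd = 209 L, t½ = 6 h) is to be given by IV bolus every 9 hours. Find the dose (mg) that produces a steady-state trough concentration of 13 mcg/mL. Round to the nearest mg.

τ/t½ = 9/6 ≈ 1.5, so f = (1/2)^(9/6) ≈ 0.353553.
Cmin,ss = (D/Vd)·f/(1−f), so D = Cmin,ss·Vd·(1−f)/f.
D = 13 × 209 × (1−f)/f ≈ 13 × 209 × 1.82843 ≈ 4967.84 mg.

4968 mg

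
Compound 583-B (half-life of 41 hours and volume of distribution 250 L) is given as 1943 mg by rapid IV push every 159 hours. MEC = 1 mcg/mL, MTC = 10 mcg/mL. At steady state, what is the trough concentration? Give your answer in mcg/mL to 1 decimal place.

τ/t½ = 159/41 ≈ 3.878, so fraction remaining f = (1/2)^(159/41) ≈ 0.0680.
Accumulation ratio R = 1/(1 − f) ≈ 1/0.9320 ≈ 1.0730.
Each bolus raises the concentration by D/Vd = 1943/250 ≈ 7.772 mcg/mL.
Steady-state peak Cmax,ss = C₀·R ≈ 7.772 × 1.0730 ≈ 8.339 mcg/mL.
One interval later, Cmin,ss = Cmax,ss·e^(−kτ) ≈ 8.339 × 0.0680 ≈ 0.567 mcg/mL.
Trough 0.6 mcg/mL vs MEC 1 mcg/mL: subtherapeutic.

0.6 mcg/mL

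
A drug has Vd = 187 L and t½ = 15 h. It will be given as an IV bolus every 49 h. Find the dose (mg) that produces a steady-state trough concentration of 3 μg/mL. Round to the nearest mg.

τ/t½ = 49/15 ≈ 3.2667, so f = (1/2)^(49/15) ≈ 0.103905.
Cmin,ss = (D/Vd)·f/(1−f), so D = Cmin,ss·Vd·(1−f)/f.
D = 3 × 187 × (1−f)/f ≈ 3 × 187 × 8.62418 ≈ 4838.16 mg.

4838 mg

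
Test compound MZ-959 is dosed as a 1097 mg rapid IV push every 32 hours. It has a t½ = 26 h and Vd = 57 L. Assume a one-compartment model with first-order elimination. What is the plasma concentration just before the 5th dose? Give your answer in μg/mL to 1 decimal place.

13.8 μg/mL

f = (1/2)^(τ/t½) = (1/2)^(32/26) ≈ 0.4261.
C₀ = D/Vd = 1097/57 ≈ 19.246 μg/mL.
Before the 5th dose, 4 doses have been given. Superposition: Cmin = C₀·(f + f² + … + f^4).
≈ 19.246 × (0.4261 + 0.1816 + 0.0774 + 0.0330) ≈ 19.246 × 0.7181 ≈ 13.821 μg/mL.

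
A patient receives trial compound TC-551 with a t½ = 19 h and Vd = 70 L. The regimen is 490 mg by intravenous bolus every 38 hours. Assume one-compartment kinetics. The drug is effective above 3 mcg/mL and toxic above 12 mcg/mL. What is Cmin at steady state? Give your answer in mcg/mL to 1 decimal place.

2.3 mcg/mL

τ = 38 h = 2 half-lives, so f = (1/2)^2 = 0.25.
At steady state, R = 1/(1 − 0.25) = 4/3.
Single-dose peak C₀ = D/Vd = 490/70 = 7 mcg/mL.
Steady-state peak Cmax,ss = C₀·R = 7 × 4/3 ≈ 9.333 mcg/mL.
Steady-state trough Cmin,ss = Cmax,ss·f ≈ 9.333 × 0.25 ≈ 2.333 mcg/mL.
Trough 2.3 mcg/mL vs MEC 3 mcg/mL: subtherapeutic.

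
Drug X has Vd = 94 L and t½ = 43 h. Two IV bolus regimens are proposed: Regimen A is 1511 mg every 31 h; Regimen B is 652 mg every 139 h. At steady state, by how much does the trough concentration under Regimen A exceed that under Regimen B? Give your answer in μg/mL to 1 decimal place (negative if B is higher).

24.0 μg/mL

Regimen A: f = (1/2)^(31/43) ≈ 0.6067; Cmin,ss = (1511/94)·f/(1−f) ≈ 24.796 μg/mL.
Regimen B: f = (1/2)^(139/43) ≈ 0.1064; Cmin,ss = (652/94)·f/(1−f) ≈ 0.826 μg/mL.
Difference ≈ 24.796 − 0.826 ≈ 23.970 μg/mL.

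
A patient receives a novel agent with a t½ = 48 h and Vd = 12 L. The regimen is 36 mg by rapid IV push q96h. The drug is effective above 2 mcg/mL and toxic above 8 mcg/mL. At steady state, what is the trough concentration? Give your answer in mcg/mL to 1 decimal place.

τ = 96 h = 2 half-lives, so f = (1/2)^2 = 0.25.
Accumulation ratio R = 1/(1 − f) = 1/0.75 = 4/3.
Single-dose peak C₀ = D/Vd = 36/12 = 3 mcg/mL.
Steady-state peak Cmax,ss = C₀·R = 3 × 4/3 ≈ 4.000 mcg/mL.
Steady-state trough Cmin,ss = Cmax,ss·f ≈ 4.000 × 0.25 ≈ 1.000 mcg/mL.
Trough 1.0 mcg/mL vs MEC 2 mcg/mL: subtherapeutic.

1.0 mcg/mL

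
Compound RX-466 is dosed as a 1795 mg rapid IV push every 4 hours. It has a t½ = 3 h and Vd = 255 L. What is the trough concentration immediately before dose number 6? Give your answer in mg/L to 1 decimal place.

4.6 mg/L

f = (1/2)^(τ/t½) = (1/2)^(4/3) ≈ 0.3969.
C₀ = D/Vd = 1795/255 ≈ 7.039 mg/L.
Before the 6th dose, 5 doses have been given. Superposition: Cmin = C₀·(f + f² + … + f^5).
≈ 7.039 × (0.3969 + 0.1575 + 0.0625 + 0.0248 + 0.0098) ≈ 7.039 × 0.6515 ≈ 4.586 mg/L.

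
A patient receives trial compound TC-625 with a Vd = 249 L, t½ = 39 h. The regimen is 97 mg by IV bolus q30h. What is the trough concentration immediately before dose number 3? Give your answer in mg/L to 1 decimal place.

0.4 mg/L

f = (1/2)^(τ/t½) = (1/2)^(30/39) ≈ 0.5867.
C₀ = D/Vd = 97/249 ≈ 0.390 mg/L.
Before the 3rd dose, 2 doses have been given. Superposition: Cmin = C₀·(f + f²).
≈ 0.390 × (0.5867 + 0.3442) ≈ 0.390 × 0.9309 ≈ 0.363 mg/L.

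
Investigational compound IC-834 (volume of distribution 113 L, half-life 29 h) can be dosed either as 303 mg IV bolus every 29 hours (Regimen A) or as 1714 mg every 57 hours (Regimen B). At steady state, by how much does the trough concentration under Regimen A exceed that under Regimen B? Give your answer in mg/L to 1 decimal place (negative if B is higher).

-2.5 mg/L

Regimen A: f = (1/2)^(29/29) ≈ 0.5000; Cmin,ss = (303/113)·f/(1−f) ≈ 2.681 mg/L.
Regimen B: f = (1/2)^(57/29) ≈ 0.2560; Cmin,ss = (1714/113)·f/(1−f) ≈ 5.219 mg/L.
Difference ≈ 2.681 − 5.219 ≈ -2.538 mg/L.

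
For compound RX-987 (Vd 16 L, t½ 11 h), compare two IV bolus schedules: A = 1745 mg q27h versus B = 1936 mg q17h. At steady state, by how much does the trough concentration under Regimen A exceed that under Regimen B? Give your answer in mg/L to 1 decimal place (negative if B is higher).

-38.7 mg/L

Regimen A: f = (1/2)^(27/11) ≈ 0.1824; Cmin,ss = (1745/16)·f/(1−f) ≈ 24.331 mg/L.
Regimen B: f = (1/2)^(17/11) ≈ 0.3426; Cmin,ss = (1936/16)·f/(1−f) ≈ 63.058 mg/L.
Difference ≈ 24.331 − 63.058 ≈ -38.727 mg/L.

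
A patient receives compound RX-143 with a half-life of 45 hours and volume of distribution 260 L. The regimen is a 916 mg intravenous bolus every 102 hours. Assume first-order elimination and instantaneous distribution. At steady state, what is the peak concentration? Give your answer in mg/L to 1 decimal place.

k = ln2/t½ = ln2/45 ≈ 0.015403 h⁻¹; fraction remaining f = e^(−kτ) = e^(−0.015403×102) ≈ 0.2078.
At steady state, accumulation factor R = 1/(1 − e^(−kτ)) ≈ 1.2623.
Single-dose peak C₀ = D/Vd = 916/260 ≈ 3.523 mg/L.
Steady-state peak Cmax,ss = C₀·R ≈ 3.523 × 1.2623 ≈ 4.447 mg/L.

4.4 mg/L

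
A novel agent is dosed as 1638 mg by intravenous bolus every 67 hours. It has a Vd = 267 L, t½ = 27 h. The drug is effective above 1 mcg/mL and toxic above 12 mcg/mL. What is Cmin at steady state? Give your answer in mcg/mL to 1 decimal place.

τ/t½ = 67/27 ≈ 2.4815, so fraction remaining f = (1/2)^(67/27) ≈ 0.1791.
At steady state, accumulation factor R = 1/(1 − e^(−kτ)) ≈ 1.2182.
Each bolus raises the concentration by D/Vd = 1638/267 ≈ 6.135 mcg/mL.
Cmax,ss = C₀/(1 − f) ≈ 6.135/0.8209 ≈ 7.474 mcg/mL.
Steady-state trough Cmin,ss = Cmax,ss·f ≈ 7.474 × 0.1791 ≈ 1.339 mcg/mL.
Trough 1.3 mcg/mL vs MEC 1 mcg/mL: adequate.

1.3 mcg/mL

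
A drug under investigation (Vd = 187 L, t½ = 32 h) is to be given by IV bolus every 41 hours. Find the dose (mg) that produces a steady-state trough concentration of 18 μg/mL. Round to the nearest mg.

4815 mg

τ/t½ = 41/32 ≈ 1.2812, so f = (1/2)^(41/32) ≈ 0.411439.
Cmin,ss = (D/Vd)·f/(1−f), so D = Cmin,ss·Vd·(1−f)/f.
D = 18 × 187 × (1−f)/f ≈ 18 × 187 × 1.43049 ≈ 4815.03 mg.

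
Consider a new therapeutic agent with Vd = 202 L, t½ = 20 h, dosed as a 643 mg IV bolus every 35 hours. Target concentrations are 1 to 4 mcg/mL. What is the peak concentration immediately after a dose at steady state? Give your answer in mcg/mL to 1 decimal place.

k = ln2/t½ = ln2/20 ≈ 0.034657 h⁻¹; fraction remaining f = e^(−kτ) = e^(−0.034657×35) ≈ 0.2973.
Accumulation ratio R = 1/(1 − f) ≈ 1/0.7027 ≈ 1.4231.
Single-dose peak C₀ = D/Vd = 643/202 ≈ 3.183 mcg/mL.
Steady-state peak Cmax,ss = C₀·R ≈ 3.183 × 1.4231 ≈ 4.530 mcg/mL.
Peak 4.5 mcg/mL vs MTC 4 mcg/mL: exceeds toxic threshold.

4.5 mcg/mL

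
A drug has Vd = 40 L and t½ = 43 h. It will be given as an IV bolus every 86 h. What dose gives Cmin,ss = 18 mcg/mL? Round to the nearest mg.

τ/t½ = 86/43 ≈ 2, so f = (1/2)^(86/43) ≈ 0.250000.
Cmin,ss = (D/Vd)·f/(1−f), so D = Cmin,ss·Vd·(1−f)/f.
D = 18 × 40 × (1−f)/f ≈ 18 × 40 × 3.00000 ≈ 2160.00 mg.

2160 mg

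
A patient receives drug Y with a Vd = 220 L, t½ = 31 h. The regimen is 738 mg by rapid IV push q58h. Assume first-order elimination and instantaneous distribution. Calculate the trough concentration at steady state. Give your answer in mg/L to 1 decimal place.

1.3 mg/L

k = ln2/t½ = ln2/31 ≈ 0.022360 h⁻¹; fraction remaining f = e^(−kτ) = e^(−0.022360×58) ≈ 0.2734.
Single-dose peak C₀ = D/Vd = 738/220 ≈ 3.355 mg/L.
Steady-state trough Cmin,ss = C₀·f/(1−f) ≈ 3.355 × 0.2734/0.7266 ≈ 1.262 mg/L.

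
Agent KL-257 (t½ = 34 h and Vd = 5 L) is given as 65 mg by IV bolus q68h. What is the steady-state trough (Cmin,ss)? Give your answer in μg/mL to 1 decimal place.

τ = 68 h = 2 half-lives, so f = (1/2)^2 = 0.25.
At steady state, R = 1/(1 − 0.25) = 4/3.
Single-dose peak C₀ = D/Vd = 65/5 = 13 μg/mL.
Steady-state peak Cmax,ss = C₀·R = 13 × 4/3 ≈ 17.333 μg/mL.
Steady-state trough Cmin,ss = Cmax,ss·f ≈ 17.333 × 0.25 ≈ 4.333 μg/mL.

4.3 μg/mL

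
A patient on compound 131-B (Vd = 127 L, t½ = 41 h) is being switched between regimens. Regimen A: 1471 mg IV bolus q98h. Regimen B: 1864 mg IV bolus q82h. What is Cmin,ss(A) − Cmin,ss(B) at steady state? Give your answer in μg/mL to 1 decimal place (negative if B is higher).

-2.2 μg/mL

Regimen A: f = (1/2)^(98/41) ≈ 0.1908; Cmin,ss = (1471/127)·f/(1−f) ≈ 2.731 μg/mL.
Regimen B: f = (1/2)^(82/41) ≈ 0.2500; Cmin,ss = (1864/127)·f/(1−f) ≈ 4.892 μg/mL.
Difference ≈ 2.731 − 4.892 ≈ -2.161 μg/mL.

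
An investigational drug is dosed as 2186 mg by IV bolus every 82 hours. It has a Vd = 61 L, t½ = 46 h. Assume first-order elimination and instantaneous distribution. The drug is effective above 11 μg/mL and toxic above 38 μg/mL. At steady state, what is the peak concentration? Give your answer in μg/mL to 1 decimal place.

Over one 82-h interval, 82/46 ≈ 1.7826 half-lives elapse, leaving f ≈ 0.2907 of each dose.
At steady state, accumulation factor R = 1/(1 − e^(−kτ)) ≈ 1.4098.
Single-dose peak C₀ = D/Vd = 2186/61 ≈ 35.836 μg/mL.
Steady-state peak Cmax,ss = C₀·R ≈ 35.836 × 1.4098 ≈ 50.522 μg/mL.
Peak 50.5 μg/mL vs MTC 38 μg/mL: exceeds toxic threshold.

50.5 μg/mL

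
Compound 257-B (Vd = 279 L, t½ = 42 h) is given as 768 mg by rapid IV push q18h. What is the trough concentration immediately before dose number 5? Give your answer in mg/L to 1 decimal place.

f = (1/2)^(τ/t½) = (1/2)^(18/42) ≈ 0.7430.
C₀ = D/Vd = 768/279 ≈ 2.753 mg/L.
Before the 5th dose, 4 doses have been given. Superposition: Cmin = C₀·(f + f² + … + f^4).
≈ 2.753 × (0.7430 + 0.5520 + 0.4102 + 0.3048) ≈ 2.753 × 2.0100 ≈ 5.534 mg/L.

5.5 mg/L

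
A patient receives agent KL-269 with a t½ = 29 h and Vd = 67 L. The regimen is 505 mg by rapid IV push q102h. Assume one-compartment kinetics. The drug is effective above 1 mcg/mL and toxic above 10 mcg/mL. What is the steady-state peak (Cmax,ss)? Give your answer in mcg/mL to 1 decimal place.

k = ln2/t½ = ln2/29 ≈ 0.023902 h⁻¹; fraction remaining f = e^(−kτ) = e^(−0.023902×102) ≈ 0.0873.
Accumulation ratio R = 1/(1 − f) ≈ 1/0.9127 ≈ 1.0957.
Each bolus raises the concentration by D/Vd = 505/67 ≈ 7.537 mcg/mL.
Steady-state peak Cmax,ss = C₀·R ≈ 7.537 × 1.0957 ≈ 8.258 mcg/mL.
Peak 8.3 mcg/mL vs MTC 10 mcg/mL: below toxic threshold.

8.3 mcg/mL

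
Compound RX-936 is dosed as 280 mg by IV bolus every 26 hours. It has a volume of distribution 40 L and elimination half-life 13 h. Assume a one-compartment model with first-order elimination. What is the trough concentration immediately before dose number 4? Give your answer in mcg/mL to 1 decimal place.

f = (1/2)^(τ/t½) = (1/2)^(26/13) ≈ 0.2500.
C₀ = D/Vd = 280/40 ≈ 7.000 mcg/mL.
Before the 4th dose, 3 doses have been given. Superposition: Cmin = C₀·(f + f² + … + f^3).
≈ 7.000 × (0.2500 + 0.0625 + 0.0156) ≈ 7.000 × 0.3281 ≈ 2.297 mcg/mL.

2.3 mcg/mL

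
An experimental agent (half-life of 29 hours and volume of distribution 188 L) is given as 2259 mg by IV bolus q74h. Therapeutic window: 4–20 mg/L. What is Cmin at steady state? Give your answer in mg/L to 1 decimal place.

2.5 mg/L

τ/t½ = 74/29 ≈ 2.5517, so fraction remaining f = (1/2)^(74/29) ≈ 0.1706.
Accumulation ratio R = 1/(1 − f) ≈ 1/0.8294 ≈ 1.2057.
Each bolus raises the concentration by D/Vd = 2259/188 ≈ 12.016 mg/L.
Steady-state peak Cmax,ss = C₀·R ≈ 12.016 × 1.2057 ≈ 14.488 mg/L.
One interval later, Cmin,ss = Cmax,ss·e^(−kτ) ≈ 14.488 × 0.1706 ≈ 2.472 mg/L.
Trough 2.5 mg/L vs MEC 4 mg/L: subtherapeutic.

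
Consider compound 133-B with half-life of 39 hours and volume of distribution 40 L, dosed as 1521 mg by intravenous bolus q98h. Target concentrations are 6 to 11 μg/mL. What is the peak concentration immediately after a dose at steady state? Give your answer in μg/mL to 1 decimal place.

k = ln2/t½ = ln2/39 ≈ 0.017773 h⁻¹; fraction remaining f = e^(−kτ) = e^(−0.017773×98) ≈ 0.1752.
Accumulation ratio R = 1/(1 − f) ≈ 1/0.8248 ≈ 1.2124.
Each bolus raises the concentration by D/Vd = 1521/40 ≈ 38.025 μg/mL.
Cmax,ss = C₀/(1 − f) ≈ 38.025/0.8248 ≈ 46.102 μg/mL.
Peak 46.1 μg/mL vs MTC 11 μg/mL: exceeds toxic threshold.

46.1 μg/mL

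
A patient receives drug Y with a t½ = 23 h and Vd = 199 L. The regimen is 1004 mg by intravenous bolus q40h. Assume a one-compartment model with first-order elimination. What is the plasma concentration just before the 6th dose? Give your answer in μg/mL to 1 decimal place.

f = (1/2)^(τ/t½) = (1/2)^(40/23) ≈ 0.2996.
C₀ = D/Vd = 1004/199 ≈ 5.045 μg/mL.
Before the 6th dose, 5 doses have been given. Superposition: Cmin = C₀·(f + f² + … + f^5).
≈ 5.045 × (0.2996 + 0.0898 + 0.0269 + 0.0081 + 0.0024) ≈ 5.045 × 0.4268 ≈ 2.153 μg/mL.

2.2 μg/mL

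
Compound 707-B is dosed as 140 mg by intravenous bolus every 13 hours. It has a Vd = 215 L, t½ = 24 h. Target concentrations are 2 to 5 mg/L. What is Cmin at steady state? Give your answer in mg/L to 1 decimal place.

1.4 mg/L

k = ln2/t½ = ln2/24 ≈ 0.028881 h⁻¹; fraction remaining f = e^(−kτ) = e^(−0.028881×13) ≈ 0.6870.
Single-dose peak C₀ = D/Vd = 140/215 ≈ 0.651 mg/L.
Steady-state trough Cmin,ss = C₀·f/(1−f) ≈ 0.651 × 0.6870/0.3130 ≈ 1.429 mg/L.
Trough 1.4 mg/L vs MEC 2 mg/L: subtherapeutic.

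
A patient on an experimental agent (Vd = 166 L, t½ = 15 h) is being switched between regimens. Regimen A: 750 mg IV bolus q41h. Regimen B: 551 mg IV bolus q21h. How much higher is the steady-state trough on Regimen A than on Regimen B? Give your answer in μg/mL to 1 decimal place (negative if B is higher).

-1.2 μg/mL

Regimen A: f = (1/2)^(41/15) ≈ 0.1504; Cmin,ss = (750/166)·f/(1−f) ≈ 0.800 μg/mL.
Regimen B: f = (1/2)^(21/15) ≈ 0.3789; Cmin,ss = (551/166)·f/(1−f) ≈ 2.025 μg/mL.
Difference ≈ 0.800 − 2.025 ≈ -1.225 μg/mL.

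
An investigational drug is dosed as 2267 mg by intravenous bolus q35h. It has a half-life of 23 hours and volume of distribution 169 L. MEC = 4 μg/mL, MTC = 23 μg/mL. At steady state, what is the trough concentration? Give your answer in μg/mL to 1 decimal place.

Over one 35-h interval, 35/23 ≈ 1.5217 half-lives elapse, leaving f ≈ 0.3483 of each dose.
Each bolus raises the concentration by D/Vd = 2267/169 ≈ 13.414 μg/mL.
Steady-state trough Cmin,ss = C₀·f/(1−f) ≈ 13.414 × 0.3483/0.6517 ≈ 7.169 μg/mL.
Trough 7.2 μg/mL vs MEC 4 μg/mL: adequate.

7.2 μg/mL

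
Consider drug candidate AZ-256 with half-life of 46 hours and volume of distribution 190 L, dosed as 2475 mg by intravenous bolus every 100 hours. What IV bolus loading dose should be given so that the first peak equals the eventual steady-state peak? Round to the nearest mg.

3180 mg

f = (1/2)^(100/46) ≈ 0.221609; accumulation ratio R = 1/(1−f) ≈ 1.28470.
Loading dose to hit Cmax,ss on first dose: D_load = D_maint·R ≈ 2475 × 1.28470 ≈ 3179.63 mg.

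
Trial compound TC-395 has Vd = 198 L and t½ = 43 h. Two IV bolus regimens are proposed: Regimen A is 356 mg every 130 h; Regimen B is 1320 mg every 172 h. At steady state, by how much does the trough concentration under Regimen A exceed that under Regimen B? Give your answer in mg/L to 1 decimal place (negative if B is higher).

Regimen A: f = (1/2)^(130/43) ≈ 0.1230; Cmin,ss = (356/198)·f/(1−f) ≈ 0.252 mg/L.
Regimen B: f = (1/2)^(172/43) ≈ 0.0625; Cmin,ss = (1320/198)·f/(1−f) ≈ 0.444 mg/L.
Difference ≈ 0.252 − 0.444 ≈ -0.192 mg/L.

-0.2 mg/L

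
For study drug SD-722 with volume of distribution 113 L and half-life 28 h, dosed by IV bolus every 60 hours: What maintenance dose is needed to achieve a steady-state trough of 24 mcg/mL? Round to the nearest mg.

τ/t½ = 60/28 ≈ 2.1429, so f = (1/2)^(60/28) ≈ 0.226431.
Cmin,ss = (D/Vd)·f/(1−f), so D = Cmin,ss·Vd·(1−f)/f.
D = 24 × 113 × (1−f)/f ≈ 24 × 113 × 3.41636 ≈ 9265.17 mg.

9265 mg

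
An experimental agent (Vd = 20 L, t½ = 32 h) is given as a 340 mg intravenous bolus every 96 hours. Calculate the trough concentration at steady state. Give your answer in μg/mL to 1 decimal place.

2.4 μg/mL

τ = 96 h = 3 half-lives, so f = (1/2)^3 = 0.125.
Accumulation ratio R = 1/(1 − f) = 1/0.875 = 8/7.
Single-dose peak C₀ = D/Vd = 340/20 = 17 μg/mL.
Steady-state peak Cmax,ss = C₀·R = 17 × 8/7 ≈ 19.429 μg/mL.
Steady-state trough Cmin,ss = Cmax,ss·f ≈ 19.429 × 0.125 ≈ 2.429 μg/mL.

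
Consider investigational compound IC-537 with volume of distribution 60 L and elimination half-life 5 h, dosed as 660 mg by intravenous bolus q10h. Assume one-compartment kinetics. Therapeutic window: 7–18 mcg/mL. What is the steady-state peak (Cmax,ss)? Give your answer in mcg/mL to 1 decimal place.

14.7 mcg/mL

The dosing interval is 2 half-lives, so f = 2^(−2) = 0.25.
Accumulation ratio R = 1/(1 − f) = 1/0.75 = 4/3.
Single-dose peak C₀ = D/Vd = 660/60 = 11 mcg/mL.
Steady-state peak Cmax,ss = C₀·R = 11 × 4/3 ≈ 14.667 mcg/mL.
Peak 14.7 mcg/mL vs MTC 18 mcg/mL: below toxic threshold.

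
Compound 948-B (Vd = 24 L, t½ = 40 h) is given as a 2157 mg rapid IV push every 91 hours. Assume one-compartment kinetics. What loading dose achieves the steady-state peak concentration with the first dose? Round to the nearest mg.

2719 mg

f = (1/2)^(91/40) ≈ 0.206613; accumulation ratio R = 1/(1−f) ≈ 1.26042.
Loading dose to hit Cmax,ss on first dose: D_load = D_maint·R ≈ 2157 × 1.26042 ≈ 2718.73 mg.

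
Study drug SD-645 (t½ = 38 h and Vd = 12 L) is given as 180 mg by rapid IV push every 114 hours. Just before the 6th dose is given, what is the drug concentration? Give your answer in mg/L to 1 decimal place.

2.1 mg/L

f = (1/2)^(τ/t½) = (1/2)^(114/38) ≈ 0.1250.
C₀ = D/Vd = 180/12 ≈ 15.000 mg/L.
Before the 6th dose, 5 doses have been given. Superposition: Cmin = C₀·(f + f² + … + f^5).
≈ 15.000 × (0.1250 + 0.0156 + 0.0020 + 0.0002 + 0.0000) ≈ 15.000 × 0.1428 ≈ 2.142 mg/L.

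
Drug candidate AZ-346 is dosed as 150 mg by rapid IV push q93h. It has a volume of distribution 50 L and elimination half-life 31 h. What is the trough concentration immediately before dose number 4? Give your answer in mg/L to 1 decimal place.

0.4 mg/L

f = (1/2)^(τ/t½) = (1/2)^(93/31) ≈ 0.1250.
C₀ = D/Vd = 150/50 ≈ 3.000 mg/L.
Before the 4th dose, 3 doses have been given. Superposition: Cmin = C₀·(f + f² + … + f^3).
≈ 3.000 × (0.1250 + 0.0156 + 0.0020) ≈ 3.000 × 0.1426 ≈ 0.428 mg/L.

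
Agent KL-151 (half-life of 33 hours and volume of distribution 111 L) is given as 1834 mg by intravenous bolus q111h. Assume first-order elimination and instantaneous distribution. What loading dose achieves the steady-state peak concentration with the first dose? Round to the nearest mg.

f = (1/2)^(111/33) ≈ 0.097150; accumulation ratio R = 1/(1−f) ≈ 1.10760.
Loading dose to hit Cmax,ss on first dose: D_load = D_maint·R ≈ 1834 × 1.10760 ≈ 2031.34 mg.

2031 mg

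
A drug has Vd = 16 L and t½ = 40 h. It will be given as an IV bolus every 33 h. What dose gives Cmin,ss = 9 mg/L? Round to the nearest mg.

111 mg

τ/t½ = 33/40 ≈ 0.825, so f = (1/2)^(33/40) ≈ 0.564482.
Cmin,ss = (D/Vd)·f/(1−f), so D = Cmin,ss·Vd·(1−f)/f.
D = 9 × 16 × (1−f)/f ≈ 9 × 16 × 0.77154 ≈ 111.10 mg.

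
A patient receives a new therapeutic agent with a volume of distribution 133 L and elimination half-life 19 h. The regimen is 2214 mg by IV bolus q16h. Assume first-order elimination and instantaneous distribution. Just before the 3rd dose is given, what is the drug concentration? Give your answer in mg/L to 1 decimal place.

f = (1/2)^(τ/t½) = (1/2)^(16/19) ≈ 0.5578.
C₀ = D/Vd = 2214/133 ≈ 16.647 mg/L.
Before the 3rd dose, 2 doses have been given. Superposition: Cmin = C₀·(f + f²).
≈ 16.647 × (0.5578 + 0.3111) ≈ 16.647 × 0.8689 ≈ 14.465 mg/L.

14.5 mg/L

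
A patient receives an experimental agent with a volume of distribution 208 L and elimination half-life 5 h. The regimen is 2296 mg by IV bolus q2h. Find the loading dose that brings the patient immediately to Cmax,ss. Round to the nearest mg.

f = (1/2)^(2/5) ≈ 0.757858; accumulation ratio R = 1/(1−f) ≈ 4.12981.
Loading dose to hit Cmax,ss on first dose: D_load = D_maint·R ≈ 2296 × 4.12981 ≈ 9482.04 mg.

9482 mg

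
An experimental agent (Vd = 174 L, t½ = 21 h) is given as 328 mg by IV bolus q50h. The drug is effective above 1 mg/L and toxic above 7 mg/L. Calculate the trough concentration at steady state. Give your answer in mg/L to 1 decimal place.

τ/t½ = 50/21 ≈ 2.381, so fraction remaining f = (1/2)^(50/21) ≈ 0.1920.
At steady state, accumulation factor R = 1/(1 − e^(−kτ)) ≈ 1.2376.
Each bolus raises the concentration by D/Vd = 328/174 ≈ 1.885 mg/L.
Cmax,ss = C₀/(1 − f) ≈ 1.885/0.8080 ≈ 2.333 mg/L.
One interval later, Cmin,ss = Cmax,ss·e^(−kτ) ≈ 2.333 × 0.1920 ≈ 0.448 mg/L.
Trough 0.4 mg/L vs MEC 1 mg/L: subtherapeutic.

0.4 mg/L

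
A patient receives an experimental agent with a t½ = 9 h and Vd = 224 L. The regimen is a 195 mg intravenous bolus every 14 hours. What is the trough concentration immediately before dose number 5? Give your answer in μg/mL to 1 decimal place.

0.4 μg/mL

f = (1/2)^(τ/t½) = (1/2)^(14/9) ≈ 0.3402.
C₀ = D/Vd = 195/224 ≈ 0.871 μg/mL.
Before the 5th dose, 4 doses have been given. Superposition: Cmin = C₀·(f + f² + … + f^4).
≈ 0.871 × (0.3402 + 0.1157 + 0.0394 + 0.0134) ≈ 0.871 × 0.5087 ≈ 0.443 μg/mL.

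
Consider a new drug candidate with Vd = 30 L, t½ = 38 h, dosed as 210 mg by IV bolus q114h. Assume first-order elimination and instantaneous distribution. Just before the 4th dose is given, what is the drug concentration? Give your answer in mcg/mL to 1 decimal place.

1.0 mcg/mL

f = (1/2)^(τ/t½) = (1/2)^(114/38) ≈ 0.1250.
C₀ = D/Vd = 210/30 ≈ 7.000 mcg/mL.
Before the 4th dose, 3 doses have been given. Superposition: Cmin = C₀·(f + f² + … + f^3).
≈ 7.000 × (0.1250 + 0.0156 + 0.0020) ≈ 7.000 × 0.1426 ≈ 0.998 mcg/mL.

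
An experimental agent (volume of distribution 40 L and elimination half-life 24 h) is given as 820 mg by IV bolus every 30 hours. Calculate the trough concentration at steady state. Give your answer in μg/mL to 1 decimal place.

k = ln2/t½ = ln2/24 ≈ 0.028881 h⁻¹; fraction remaining f = e^(−kτ) = e^(−0.028881×30) ≈ 0.4204.
At steady state, accumulation factor R = 1/(1 − e^(−kτ)) ≈ 1.7253.
Each bolus raises the concentration by D/Vd = 820/40 ≈ 20.500 μg/mL.
Cmax,ss = C₀/(1 − f) ≈ 20.500/0.5796 ≈ 35.369 μg/mL.
Steady-state trough Cmin,ss = Cmax,ss·f ≈ 35.369 × 0.4204 ≈ 14.869 μg/mL.

14.9 μg/mL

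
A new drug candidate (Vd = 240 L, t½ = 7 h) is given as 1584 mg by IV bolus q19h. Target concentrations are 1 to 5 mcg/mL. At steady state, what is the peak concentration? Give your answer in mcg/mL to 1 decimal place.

k = ln2/t½ = ln2/7 ≈ 0.099021 h⁻¹; fraction remaining f = e^(−kτ) = e^(−0.099021×19) ≈ 0.1524.
Accumulation ratio R = 1/(1 − f) ≈ 1/0.8476 ≈ 1.1798.
Each bolus raises the concentration by D/Vd = 1584/240 ≈ 6.600 mcg/mL.
Steady-state peak Cmax,ss = C₀·R ≈ 6.600 × 1.1798 ≈ 7.787 mcg/mL.
Peak 7.8 mcg/mL vs MTC 5 mcg/mL: exceeds toxic threshold.

7.8 mcg/mL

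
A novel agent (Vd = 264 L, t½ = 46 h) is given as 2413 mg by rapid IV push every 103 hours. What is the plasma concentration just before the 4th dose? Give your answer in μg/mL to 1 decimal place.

2.4 μg/mL

f = (1/2)^(τ/t½) = (1/2)^(103/46) ≈ 0.2118.
C₀ = D/Vd = 2413/264 ≈ 9.140 μg/mL.
Before the 4th dose, 3 doses have been given. Superposition: Cmin = C₀·(f + f² + … + f^3).
≈ 9.140 × (0.2118 + 0.0449 + 0.0095) ≈ 9.140 × 0.2662 ≈ 2.433 μg/mL.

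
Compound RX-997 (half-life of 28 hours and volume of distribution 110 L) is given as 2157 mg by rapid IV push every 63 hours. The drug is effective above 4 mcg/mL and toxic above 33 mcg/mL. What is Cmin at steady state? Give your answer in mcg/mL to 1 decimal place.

5.2 mcg/mL

Over one 63-h interval, 63/28 ≈ 2.25 half-lives elapse, leaving f ≈ 0.2102 of each dose.
Accumulation ratio R = 1/(1 − f) ≈ 1/0.7898 ≈ 1.2661.
Each bolus raises the concentration by D/Vd = 2157/110 ≈ 19.609 mcg/mL.
Steady-state peak Cmax,ss = C₀·R ≈ 19.609 × 1.2661 ≈ 24.827 mcg/mL.
One interval later, Cmin,ss = Cmax,ss·e^(−kτ) ≈ 24.827 × 0.2102 ≈ 5.219 mcg/mL.
Trough 5.2 mcg/mL vs MEC 4 mcg/mL: adequate.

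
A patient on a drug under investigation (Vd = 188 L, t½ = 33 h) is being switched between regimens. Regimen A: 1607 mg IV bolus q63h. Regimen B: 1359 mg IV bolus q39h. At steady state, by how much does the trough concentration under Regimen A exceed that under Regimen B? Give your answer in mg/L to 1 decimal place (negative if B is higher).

-2.6 mg/L

Regimen A: f = (1/2)^(63/33) ≈ 0.2663; Cmin,ss = (1607/188)·f/(1−f) ≈ 3.102 mg/L.
Regimen B: f = (1/2)^(39/33) ≈ 0.4408; Cmin,ss = (1359/188)·f/(1−f) ≈ 5.698 mg/L.
Difference ≈ 3.102 − 5.698 ≈ -2.596 mg/L.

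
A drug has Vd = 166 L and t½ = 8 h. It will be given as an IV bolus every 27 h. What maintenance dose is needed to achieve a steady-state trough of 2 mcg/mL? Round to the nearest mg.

3112 mg

τ/t½ = 27/8 ≈ 3.375, so f = (1/2)^(27/8) ≈ 0.096388.
Cmin,ss = (D/Vd)·f/(1−f), so D = Cmin,ss·Vd·(1−f)/f.
D = 2 × 166 × (1−f)/f ≈ 2 × 166 × 9.37474 ≈ 3112.41 mg.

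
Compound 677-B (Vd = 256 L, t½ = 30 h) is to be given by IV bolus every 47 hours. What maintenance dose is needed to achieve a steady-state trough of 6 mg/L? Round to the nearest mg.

3014 mg

τ/t½ = 47/30 ≈ 1.5667, so f = (1/2)^(47/30) ≈ 0.337587.
Cmin,ss = (D/Vd)·f/(1−f), so D = Cmin,ss·Vd·(1−f)/f.
D = 6 × 256 × (1−f)/f ≈ 6 × 256 × 1.96220 ≈ 3013.94 mg.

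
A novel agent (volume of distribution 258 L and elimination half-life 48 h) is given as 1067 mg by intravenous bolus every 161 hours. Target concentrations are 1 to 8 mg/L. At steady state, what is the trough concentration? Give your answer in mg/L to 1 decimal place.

Over one 161-h interval, 161/48 ≈ 3.3542 half-lives elapse, leaving f ≈ 0.0978 of each dose.
Each bolus raises the concentration by D/Vd = 1067/258 ≈ 4.136 mg/L.
Steady-state trough Cmin,ss = C₀·f/(1−f) ≈ 4.136 × 0.0978/0.9022 ≈ 0.448 mg/L.
Trough 0.4 mg/L vs MEC 1 mg/L: subtherapeutic.

0.4 mg/L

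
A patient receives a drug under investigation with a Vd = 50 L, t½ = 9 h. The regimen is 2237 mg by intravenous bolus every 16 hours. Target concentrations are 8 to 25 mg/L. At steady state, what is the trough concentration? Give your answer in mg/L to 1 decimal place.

18.4 mg/L

τ/t½ = 16/9 ≈ 1.7778, so fraction remaining f = (1/2)^(16/9) ≈ 0.2916.
Accumulation ratio R = 1/(1 − f) ≈ 1/0.7084 ≈ 1.4116.
Single-dose peak C₀ = D/Vd = 2237/50 ≈ 44.740 mg/L.
Steady-state peak Cmax,ss = C₀·R ≈ 44.740 × 1.4116 ≈ 63.155 mg/L.
Steady-state trough Cmin,ss = Cmax,ss·f ≈ 63.155 × 0.2916 ≈ 18.416 mg/L.
Trough 18.4 mg/L vs MEC 8 mg/L: adequate.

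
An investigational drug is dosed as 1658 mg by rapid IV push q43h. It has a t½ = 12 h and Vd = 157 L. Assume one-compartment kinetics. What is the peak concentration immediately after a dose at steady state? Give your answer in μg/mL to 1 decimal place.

k = ln2/t½ = ln2/12 ≈ 0.057762 h⁻¹; fraction remaining f = e^(−kτ) = e^(−0.057762×43) ≈ 0.0834.
At steady state, accumulation factor R = 1/(1 − e^(−kτ)) ≈ 1.0910.
Single-dose peak C₀ = D/Vd = 1658/157 ≈ 10.561 μg/mL.
Steady-state peak Cmax,ss = C₀·R ≈ 10.561 × 1.0910 ≈ 11.522 μg/mL.

11.5 μg/mL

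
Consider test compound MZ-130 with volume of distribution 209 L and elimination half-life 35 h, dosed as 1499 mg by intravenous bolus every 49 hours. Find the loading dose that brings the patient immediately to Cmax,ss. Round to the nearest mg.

2414 mg

f = (1/2)^(49/35) ≈ 0.378929; accumulation ratio R = 1/(1−f) ≈ 1.61012.
Loading dose to hit Cmax,ss on first dose: D_load = D_maint·R ≈ 1499 × 1.61012 ≈ 2413.57 mg.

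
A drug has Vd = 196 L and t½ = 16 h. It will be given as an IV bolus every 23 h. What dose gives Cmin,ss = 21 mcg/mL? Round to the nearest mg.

τ/t½ = 23/16 ≈ 1.4375, so f = (1/2)^(23/16) ≈ 0.369207.
Cmin,ss = (D/Vd)·f/(1−f), so D = Cmin,ss·Vd·(1−f)/f.
D = 21 × 196 × (1−f)/f ≈ 21 × 196 × 1.70851 ≈ 7032.23 mg.

7032 mg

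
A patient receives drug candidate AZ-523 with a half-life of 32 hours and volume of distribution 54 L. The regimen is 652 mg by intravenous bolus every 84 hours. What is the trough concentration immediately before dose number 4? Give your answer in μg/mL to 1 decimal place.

f = (1/2)^(τ/t½) = (1/2)^(84/32) ≈ 0.1621.
C₀ = D/Vd = 652/54 ≈ 12.074 μg/mL.
Before the 4th dose, 3 doses have been given. Superposition: Cmin = C₀·(f + f² + … + f^3).
≈ 12.074 × (0.1621 + 0.0263 + 0.0043) ≈ 12.074 × 0.1927 ≈ 2.327 μg/mL.

2.3 μg/mL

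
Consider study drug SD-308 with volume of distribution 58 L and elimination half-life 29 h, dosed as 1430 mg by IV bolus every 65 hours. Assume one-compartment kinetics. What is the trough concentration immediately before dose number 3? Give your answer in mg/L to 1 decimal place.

f = (1/2)^(τ/t½) = (1/2)^(65/29) ≈ 0.2115.
C₀ = D/Vd = 1430/58 ≈ 24.655 mg/L.
Before the 3rd dose, 2 doses have been given. Superposition: Cmin = C₀·(f + f²).
≈ 24.655 × (0.2115 + 0.0447) ≈ 24.655 × 0.2562 ≈ 6.317 mg/L.

6.3 mg/L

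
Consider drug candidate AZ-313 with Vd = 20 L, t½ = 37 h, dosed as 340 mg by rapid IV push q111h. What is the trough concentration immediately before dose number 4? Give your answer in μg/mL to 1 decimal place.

2.4 μg/mL

f = (1/2)^(τ/t½) = (1/2)^(111/37) ≈ 0.1250.
C₀ = D/Vd = 340/20 ≈ 17.000 μg/mL.
Before the 4th dose, 3 doses have been given. Superposition: Cmin = C₀·(f + f² + … + f^3).
≈ 17.000 × (0.1250 + 0.0156 + 0.0020) ≈ 17.000 × 0.1426 ≈ 2.424 μg/mL.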